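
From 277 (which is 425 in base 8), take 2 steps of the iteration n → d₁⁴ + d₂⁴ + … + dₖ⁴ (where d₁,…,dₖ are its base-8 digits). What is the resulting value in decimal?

277 = (4,2,5)_8 → 4⁴ + 2⁴ + 5⁴ = 897
897 = (1,6,0,1)_8 → 1⁴ + 6⁴ + 0⁴ + 1⁴ = 1298

1298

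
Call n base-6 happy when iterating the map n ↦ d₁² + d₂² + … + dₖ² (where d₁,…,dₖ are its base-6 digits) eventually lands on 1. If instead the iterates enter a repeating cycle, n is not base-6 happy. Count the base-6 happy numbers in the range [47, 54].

47: 47 → 27 → 25 → 17 → 29 → 41 → 26 → 20 → 13 → 5 → 25  (repeats 25)
48: 48 → 5 → 25 → 17 → 29 → 41 → 26 → 20 → 13 → 5  (repeats 5)
49: 49 → 6 → 1  (reaches 1)
50: 50 → 9 → 10 → 17 → 29 → 41 → 26 → 20 → 13 → 5 → 25 → 17  (repeats 17)
51: 51 → 14 → 8 → 5 → 25 → 17 → 29 → 41 → 26 → 20 → 13 → 5  (repeats 5)
52: 52 → 21 → 18 → 9 → 10 → 17 → 29 → 41 → 26 → 20 → 13 → 5 → 25 → 17  (repeats 17)
53: 53 → 30 → 25 → 17 → 29 → 41 → 26 → 20 → 13 → 5 → 25  (repeats 25)
54: 54 → 10 → 17 → 29 → 41 → 26 → 20 → 13 → 5 → 25 → 17  (repeats 17)
base-6 happy: 49

1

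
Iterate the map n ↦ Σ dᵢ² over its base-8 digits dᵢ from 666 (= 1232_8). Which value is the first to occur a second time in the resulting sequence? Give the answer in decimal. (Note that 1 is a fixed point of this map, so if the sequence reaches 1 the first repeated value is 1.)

666 = (1,2,3,2)_8 → 1² + 2² + 3² + 2² = 18
18 = (2,2)_8 → 2² + 2² = 8
8 = (1,0)_8 → 1² + 0² = 1  — reached the fixed point 1.
1 → 1, so 1 is the first repeated value.

1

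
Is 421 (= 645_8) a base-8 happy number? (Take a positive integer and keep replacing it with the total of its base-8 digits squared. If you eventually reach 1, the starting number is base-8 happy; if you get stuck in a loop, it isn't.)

421 = (6,4,5)_8 → 6² + 4² + 5² = 77
77 = (1,1,5)_8 → 1² + 1² + 5² = 27
27 = (3,3)_8 → 3² + 3² = 18
18 = (2,2)_8 → 2² + 2² = 8
8 = (1,0)_8 → 1² + 0² = 1  — reached 1.

base-8 happy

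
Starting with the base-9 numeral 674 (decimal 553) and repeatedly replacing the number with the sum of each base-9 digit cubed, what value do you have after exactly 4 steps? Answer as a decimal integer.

73

553 = (6,7,4)_9 → 6³ + 7³ + 4³ = 216 + 343 + 64 = 623
623 = (7,6,2)_9 → 7³ + 6³ + 2³ = 343 + 216 + 8 = 567
567 = (7,0,0)_9 → 7³ + 0³ + 0³ = 343 + 0 + 0 = 343
343 = (4,2,1)_9 → 4³ + 2³ + 1³ = 64 + 8 + 1 = 73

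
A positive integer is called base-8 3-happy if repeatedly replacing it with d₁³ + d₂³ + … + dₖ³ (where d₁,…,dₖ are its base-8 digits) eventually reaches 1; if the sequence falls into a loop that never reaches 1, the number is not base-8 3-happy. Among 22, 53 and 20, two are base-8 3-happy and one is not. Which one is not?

22

22: 22 → 224 → 91 → 55 → 559 → 469 → 476 → 434 → 440 → 559  — repeats 559 (not base-8 3-happy)
53: 53 → 341 → 258 → 72 → 2 → 8 → 1  — reaches 1 (base-8 3-happy)
20: 20 → 72 → 2 → 8 → 1  — reaches 1 (base-8 3-happy)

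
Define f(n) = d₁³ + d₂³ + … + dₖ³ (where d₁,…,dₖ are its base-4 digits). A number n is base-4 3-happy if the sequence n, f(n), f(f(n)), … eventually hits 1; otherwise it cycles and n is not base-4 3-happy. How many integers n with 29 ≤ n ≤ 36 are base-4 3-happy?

29: 29 → 29  (repeats 29)
30: 30 → 36 → 9 → 9  (repeats 9)
31: 31 → 55 → 55  (repeats 55)
32: 32 → 8 → 8  (repeats 8)
33: 33 → 9 → 9  (repeats 9)
34: 34 → 16 → 1  (reaches 1)
35: 35 → 35  (repeats 35)
36: 36 → 9 → 9  (repeats 9)
base-4 3-happy: 34

1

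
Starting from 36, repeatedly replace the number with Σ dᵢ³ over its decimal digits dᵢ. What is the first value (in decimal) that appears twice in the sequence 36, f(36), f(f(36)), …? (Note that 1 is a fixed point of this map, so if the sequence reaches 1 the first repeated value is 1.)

36 → 3³ + 6³ = 243
243 → 2³ + 4³ + 3³ = 99
99 → 9³ + 9³ = 1458
1458 → 1³ + 4³ + 5³ + 8³ = 702
702 → 7³ + 0³ + 2³ = 351
351 → 3³ + 5³ + 1³ = 153
153 → 1³ + 5³ + 3³ = 153  — 153 already appeared earlier.

153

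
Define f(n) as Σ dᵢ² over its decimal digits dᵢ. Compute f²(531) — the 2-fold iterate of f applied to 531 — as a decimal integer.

34

531 → 5² + 3² + 1² = 25 + 9 + 1 = 35
35 → 3² + 5² = 9 + 25 = 34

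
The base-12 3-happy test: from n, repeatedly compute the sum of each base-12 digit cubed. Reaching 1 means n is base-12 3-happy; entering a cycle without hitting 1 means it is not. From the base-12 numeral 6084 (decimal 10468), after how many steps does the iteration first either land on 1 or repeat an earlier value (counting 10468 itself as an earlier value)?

9

10468 = (6,0,8,4)_12 → 6³ + 0³ + 8³ + 4³ = 216 + 0 + 512 + 64 = 792
792 = (5,6,0)_12 → 5³ + 6³ + 0³ = 125 + 216 + 0 = 341
341 = (2,4,5)_12 → 2³ + 4³ + 5³ = 8 + 64 + 125 = 197
197 = (1,4,5)_12 → 1³ + 4³ + 5³ = 1 + 64 + 125 = 190
190 = (1,3,10)_12 → 1³ + 3³ + 10³ = 1 + 27 + 1000 = 1028
1028 = (7,1,8)_12 → 7³ + 1³ + 8³ = 343 + 1 + 512 = 856
856 = (5,11,4)_12 → 5³ + 11³ + 4³ = 125 + 1331 + 64 = 1520
1520 = (10,6,8)_12 → 10³ + 6³ + 8³ = 1000 + 216 + 512 = 1728
1728 = (1,0,0,0)_12 → 1³ + 0³ + 0³ + 0³ = 1 + 0 + 0 + 0 = 1  — reached 1.
That took 9 steps.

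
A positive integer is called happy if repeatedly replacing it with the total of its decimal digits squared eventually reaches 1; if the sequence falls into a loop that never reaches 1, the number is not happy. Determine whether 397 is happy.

happy

397 → 3² + 9² + 7² = 139
139 → 1² + 3² + 9² = 91
91 → 9² + 1² = 82
82 → 8² + 2² = 68
68 → 6² + 8² = 100
100 → 1² + 0² + 0² = 1  — reached 1.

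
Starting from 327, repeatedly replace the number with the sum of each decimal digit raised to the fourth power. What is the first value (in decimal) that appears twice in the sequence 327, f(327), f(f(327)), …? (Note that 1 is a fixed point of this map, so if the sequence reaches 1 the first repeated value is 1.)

327 → 3⁴ + 2⁴ + 7⁴ = 81 + 16 + 2401 = 2498
2498 → 2⁴ + 4⁴ + 9⁴ + 8⁴ = 16 + 256 + 6561 + 4096 = 10929
10929 → 1⁴ + 0⁴ + 9⁴ + 2⁴ + 9⁴ = 1 + 0 + 6561 + 16 + 6561 = 13139
13139 → 1⁴ + 3⁴ + 1⁴ + 3⁴ + 9⁴ = 1 + 81 + 1 + 81 + 6561 = 6725
6725 → 6⁴ + 7⁴ + 2⁴ + 5⁴ = 1296 + 2401 + 16 + 625 = 4338
4338 → 4⁴ + 3⁴ + 3⁴ + 8⁴ = 256 + 81 + 81 + 4096 = 4514
4514 → 4⁴ + 5⁴ + 1⁴ + 4⁴ = 256 + 625 + 1 + 256 = 1138
1138 → 1⁴ + 1⁴ + 3⁴ + 8⁴ = 1 + 1 + 81 + 4096 = 4179
4179 → 4⁴ + 1⁴ + 7⁴ + 9⁴ = 256 + 1 + 2401 + 6561 = 9219
9219 → 9⁴ + 2⁴ + 1⁴ + 9⁴ = 6561 + 16 + 1 + 6561 = 13139  — 13139 already appeared earlier.

13139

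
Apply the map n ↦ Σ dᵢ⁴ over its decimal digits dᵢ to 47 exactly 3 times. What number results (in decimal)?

4514

47 → 4⁴ + 7⁴ = 2657
2657 → 2⁴ + 6⁴ + 5⁴ + 7⁴ = 4338
4338 → 4⁴ + 3⁴ + 3⁴ + 8⁴ = 4514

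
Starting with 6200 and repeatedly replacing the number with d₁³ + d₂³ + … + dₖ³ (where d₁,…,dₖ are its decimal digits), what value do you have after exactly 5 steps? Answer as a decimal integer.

92

6200 → 6³ + 2³ + 0³ + 0³ = 224
224 → 2³ + 2³ + 4³ = 80
80 → 8³ + 0³ = 512
512 → 5³ + 1³ + 2³ = 134
134 → 1³ + 3³ + 4³ = 92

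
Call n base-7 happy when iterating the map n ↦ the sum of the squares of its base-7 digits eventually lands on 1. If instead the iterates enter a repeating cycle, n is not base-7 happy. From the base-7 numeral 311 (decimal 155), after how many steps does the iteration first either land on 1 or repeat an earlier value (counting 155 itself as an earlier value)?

155 = (3,1,1)_7 → 11
11 = (1,4)_7 → 17
17 = (2,3)_7 → 13
13 = (1,6)_7 → 37
37 = (5,2)_7 → 29
29 = (4,1)_7 → 17  — 17 repeats.
That took 6 steps.

6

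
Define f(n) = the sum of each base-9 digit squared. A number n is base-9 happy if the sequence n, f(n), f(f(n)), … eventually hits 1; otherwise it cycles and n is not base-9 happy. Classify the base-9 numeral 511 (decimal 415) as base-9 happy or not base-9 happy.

base-9 happy

415 = (5,1,1)_9 → 5² + 1² + 1² = 25 + 1 + 1 = 27
27 = (3,0)_9 → 3² + 0² = 9 + 0 = 9
9 = (1,0)_9 → 1² + 0² = 1 + 0 = 1  — reached 1.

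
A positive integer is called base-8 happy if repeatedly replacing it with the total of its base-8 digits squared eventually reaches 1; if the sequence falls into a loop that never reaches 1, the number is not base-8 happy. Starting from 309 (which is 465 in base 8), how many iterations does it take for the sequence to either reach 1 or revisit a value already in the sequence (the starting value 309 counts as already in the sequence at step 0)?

5

309 = (4,6,5)_8 → 4² + 6² + 5² = 77
77 = (1,1,5)_8 → 1² + 1² + 5² = 27
27 = (3,3)_8 → 3² + 3² = 18
18 = (2,2)_8 → 2² + 2² = 8
8 = (1,0)_8 → 1² + 0² = 1  — reached 1.
That took 5 steps.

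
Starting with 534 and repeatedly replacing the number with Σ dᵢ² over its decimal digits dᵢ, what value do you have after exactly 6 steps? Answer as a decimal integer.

534 → 5² + 3² + 4² = 25 + 9 + 16 = 50
50 → 5² + 0² = 25 + 0 = 25
25 → 2² + 5² = 4 + 25 = 29
29 → 2² + 9² = 4 + 81 = 85
85 → 8² + 5² = 64 + 25 = 89
89 → 8² + 9² = 64 + 81 = 145

145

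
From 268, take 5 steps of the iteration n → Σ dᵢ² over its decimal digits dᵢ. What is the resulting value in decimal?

29

268 → 2² + 6² + 8² = 104
104 → 1² + 0² + 4² = 17
17 → 1² + 7² = 50
50 → 5² + 0² = 25
25 → 2² + 5² = 29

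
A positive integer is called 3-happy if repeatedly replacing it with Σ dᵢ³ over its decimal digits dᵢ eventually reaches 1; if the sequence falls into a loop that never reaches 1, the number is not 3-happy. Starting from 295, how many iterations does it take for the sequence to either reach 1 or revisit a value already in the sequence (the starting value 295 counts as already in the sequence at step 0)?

295 → 2³ + 9³ + 5³ = 862
862 → 8³ + 6³ + 2³ = 736
736 → 7³ + 3³ + 6³ = 586
586 → 5³ + 8³ + 6³ = 853
853 → 8³ + 5³ + 3³ = 664
664 → 6³ + 6³ + 4³ = 496
496 → 4³ + 9³ + 6³ = 1009
1009 → 1³ + 0³ + 0³ + 9³ = 730
730 → 7³ + 3³ + 0³ = 370
370 → 3³ + 7³ + 0³ = 370  — 370 repeats.
That took 10 steps.

10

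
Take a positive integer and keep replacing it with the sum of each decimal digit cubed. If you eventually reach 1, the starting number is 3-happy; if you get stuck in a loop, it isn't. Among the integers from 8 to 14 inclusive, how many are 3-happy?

8: 8 → 512 → 134 → 92 → 737 → 713 → 371 → 371  (repeats 371)
9: 9 → 729 → 1080 → 513 → 153 → 153  (repeats 153)
10: 10 → 1  (reaches 1)
11: 11 → 2 → 8 → 512 → 134 → 92 → 737 → 713 → 371 → 371  (repeats 371)
12: 12 → 9 → 729 → 1080 → 513 → 153 → 153  (repeats 153)
13: 13 → 28 → 520 → 133 → 55 → 250 → 133  (repeats 133)
14: 14 → 65 → 341 → 92 → 737 → 713 → 371 → 371  (repeats 371)
3-happy: 10

1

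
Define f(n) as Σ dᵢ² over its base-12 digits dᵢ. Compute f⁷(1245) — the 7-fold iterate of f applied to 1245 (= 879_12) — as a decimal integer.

5

1245 = (8,7,9)_12 → 8² + 7² + 9² = 64 + 49 + 81 = 194
194 = (1,4,2)_12 → 1² + 4² + 2² = 1 + 16 + 4 = 21
21 = (1,9)_12 → 1² + 9² = 1 + 81 = 82
82 = (6,10)_12 → 6² + 10² = 36 + 100 = 136
136 = (11,4)_12 → 11² + 4² = 121 + 16 = 137
137 = (11,5)_12 → 11² + 5² = 121 + 25 = 146
146 = (1,0,2)_12 → 1² + 0² + 2² = 1 + 0 + 4 = 5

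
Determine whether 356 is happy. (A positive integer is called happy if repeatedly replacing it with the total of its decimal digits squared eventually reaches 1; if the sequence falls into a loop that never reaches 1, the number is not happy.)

356 → 3² + 5² + 6² = 9 + 25 + 36 = 70
70 → 7² + 0² = 49 + 0 = 49
49 → 4² + 9² = 16 + 81 = 97
97 → 9² + 7² = 81 + 49 = 130
130 → 1² + 3² + 0² = 1 + 9 + 0 = 10
10 → 1² + 0² = 1 + 0 = 1  — reached 1.

happy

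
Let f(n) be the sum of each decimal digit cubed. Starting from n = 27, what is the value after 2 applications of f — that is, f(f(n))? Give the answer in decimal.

27 → 2³ + 7³ = 351
351 → 3³ + 5³ + 1³ = 153

153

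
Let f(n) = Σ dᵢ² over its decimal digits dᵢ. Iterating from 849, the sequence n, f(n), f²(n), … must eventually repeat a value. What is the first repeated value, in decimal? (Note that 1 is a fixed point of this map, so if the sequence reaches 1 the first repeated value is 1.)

849 → 161
161 → 38
38 → 73
73 → 58
58 → 89
89 → 145
145 → 42
42 → 20
20 → 4
4 → 16
16 → 37
37 → 58  — 58 already appeared earlier.

58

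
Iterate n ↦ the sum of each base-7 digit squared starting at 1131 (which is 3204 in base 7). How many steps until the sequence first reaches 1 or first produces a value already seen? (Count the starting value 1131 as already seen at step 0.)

5

1131 = (3,2,0,4)_7 → 3² + 2² + 0² + 4² = 29
29 = (4,1)_7 → 4² + 1² = 17
17 = (2,3)_7 → 2² + 3² = 13
13 = (1,6)_7 → 1² + 6² = 37
37 = (5,2)_7 → 5² + 2² = 29  — 29 repeats.
That took 5 steps.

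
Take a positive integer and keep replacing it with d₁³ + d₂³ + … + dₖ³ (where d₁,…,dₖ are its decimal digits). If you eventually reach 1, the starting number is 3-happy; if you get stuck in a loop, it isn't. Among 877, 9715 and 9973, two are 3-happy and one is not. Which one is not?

9973

877: 877 → 1198 → 1243 → 100 → 1  — reaches 1 (3-happy)
9715: 9715 → 1198 → 1243 → 100 → 1  — reaches 1 (3-happy)
9973: 9973 → 1828 → 1033 → 55 → 250 → 133 → 55  — repeats 55 (not 3-happy)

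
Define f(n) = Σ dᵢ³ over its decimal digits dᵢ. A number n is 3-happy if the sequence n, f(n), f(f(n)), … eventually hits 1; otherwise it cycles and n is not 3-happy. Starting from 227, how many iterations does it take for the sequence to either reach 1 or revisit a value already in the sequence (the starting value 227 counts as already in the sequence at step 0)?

227 → 2³ + 2³ + 7³ = 8 + 8 + 343 = 359
359 → 3³ + 5³ + 9³ = 27 + 125 + 729 = 881
881 → 8³ + 8³ + 1³ = 512 + 512 + 1 = 1025
1025 → 1³ + 0³ + 2³ + 5³ = 1 + 0 + 8 + 125 = 134
134 → 1³ + 3³ + 4³ = 1 + 27 + 64 = 92
92 → 9³ + 2³ = 729 + 8 = 737
737 → 7³ + 3³ + 7³ = 343 + 27 + 343 = 713
713 → 7³ + 1³ + 3³ = 343 + 1 + 27 = 371
371 → 3³ + 7³ + 1³ = 27 + 343 + 1 = 371  — 371 repeats.
That took 9 steps.

9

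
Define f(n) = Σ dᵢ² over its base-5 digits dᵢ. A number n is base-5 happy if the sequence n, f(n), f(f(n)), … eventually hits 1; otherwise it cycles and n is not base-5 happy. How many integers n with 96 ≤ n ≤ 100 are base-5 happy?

96: 96 → 26 → 2 → 4 → 16 → 10 → 4  — not base-5 happy
97: 97 → 29 → 17 → 13 → 13  — not base-5 happy
98: 98 → 34 → 18 → 18  — not base-5 happy
99: 99 → 41 → 11 → 5 → 1  — base-5 happy
100: 100 → 16 → 10 → 4 → 16  — not base-5 happy
base-5 happy: 99

1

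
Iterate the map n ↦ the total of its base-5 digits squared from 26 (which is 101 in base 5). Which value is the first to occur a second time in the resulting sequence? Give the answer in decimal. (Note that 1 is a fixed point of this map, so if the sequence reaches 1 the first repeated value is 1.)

4

26 = (1,0,1)_5 → 1² + 0² + 1² = 2
2 = (2)_5 → 2² = 4
4 = (4)_5 → 4² = 16
16 = (3,1)_5 → 3² + 1² = 10
10 = (2,0)_5 → 2² + 0² = 4  — 4 already appeared earlier.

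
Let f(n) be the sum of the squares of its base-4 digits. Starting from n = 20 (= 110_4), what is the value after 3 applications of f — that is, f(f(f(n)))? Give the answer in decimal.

20 = (1,1,0)_4 → 2
2 = (2)_4 → 4
4 = (1,0)_4 → 1

1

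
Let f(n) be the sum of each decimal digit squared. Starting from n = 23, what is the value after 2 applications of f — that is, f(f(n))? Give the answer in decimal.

10

23 → 2² + 3² = 13
13 → 1² + 3² = 10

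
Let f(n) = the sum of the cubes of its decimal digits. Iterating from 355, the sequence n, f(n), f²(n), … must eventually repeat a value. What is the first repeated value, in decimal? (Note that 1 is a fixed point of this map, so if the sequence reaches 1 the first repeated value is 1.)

355 → 3³ + 5³ + 5³ = 27 + 125 + 125 = 277
277 → 2³ + 7³ + 7³ = 8 + 343 + 343 = 694
694 → 6³ + 9³ + 4³ = 216 + 729 + 64 = 1009
1009 → 1³ + 0³ + 0³ + 9³ = 1 + 0 + 0 + 729 = 730
730 → 7³ + 3³ + 0³ = 343 + 27 + 0 = 370
370 → 3³ + 7³ + 0³ = 27 + 343 + 0 = 370  — 370 already appeared earlier.

370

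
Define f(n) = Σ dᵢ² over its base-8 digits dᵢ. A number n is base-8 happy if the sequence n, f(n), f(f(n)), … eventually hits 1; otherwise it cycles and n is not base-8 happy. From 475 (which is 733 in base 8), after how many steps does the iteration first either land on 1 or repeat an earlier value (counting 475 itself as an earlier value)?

475 = (7,3,3)_8 → 7² + 3² + 3² = 67
67 = (1,0,3)_8 → 1² + 0² + 3² = 10
10 = (1,2)_8 → 1² + 2² = 5
5 = (5)_8 → 5² = 25
25 = (3,1)_8 → 3² + 1² = 10  — 10 repeats.
That took 5 steps.

5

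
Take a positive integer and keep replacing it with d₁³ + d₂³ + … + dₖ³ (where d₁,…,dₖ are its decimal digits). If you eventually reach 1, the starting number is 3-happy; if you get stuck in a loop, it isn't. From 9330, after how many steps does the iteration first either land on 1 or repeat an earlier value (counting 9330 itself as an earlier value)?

11

9330 → 783
783 → 882
882 → 1032
1032 → 36
36 → 243
243 → 99
99 → 1458
1458 → 702
702 → 351
351 → 153
153 → 153  — 153 repeats.
That took 11 steps.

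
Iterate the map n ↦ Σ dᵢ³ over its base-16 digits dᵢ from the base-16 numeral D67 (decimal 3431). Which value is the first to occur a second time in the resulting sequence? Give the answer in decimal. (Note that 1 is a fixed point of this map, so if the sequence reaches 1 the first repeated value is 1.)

3431

3431 = (13,6,7)_16 → 2756
2756 = (10,12,4)_16 → 2792
2792 = (10,14,8)_16 → 4256
4256 = (1,0,10,0)_16 → 1001
1001 = (3,14,9)_16 → 3500
3500 = (13,10,12)_16 → 4925
4925 = (1,3,3,13)_16 → 2252
2252 = (8,12,12)_16 → 3968
3968 = (15,8,0)_16 → 3887
3887 = (15,2,15)_16 → 6758
6758 = (1,10,6,6)_16 → 1433
1433 = (5,9,9)_16 → 1583
1583 = (6,2,15)_16 → 3599
3599 = (14,0,15)_16 → 6119
6119 = (1,7,14,7)_16 → 3431  — 3431 already appeared earlier.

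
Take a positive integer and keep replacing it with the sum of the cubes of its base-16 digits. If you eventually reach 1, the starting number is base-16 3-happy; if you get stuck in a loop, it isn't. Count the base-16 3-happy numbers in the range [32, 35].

1

32: 32 → 8 → 512 → 8  (repeats 8)
33: 33 → 9 → 729 → 2934 → 1890 → 567 → 378 → 1344 → 189 → 3528 → 4437 → 252 → 5103 → 6147 → 540 → 1737 → 2673 → 1344  (repeats 1344)
34: 34 → 16 → 1  (reaches 1)
35: 35 → 35  (repeats 35)
base-16 3-happy: 34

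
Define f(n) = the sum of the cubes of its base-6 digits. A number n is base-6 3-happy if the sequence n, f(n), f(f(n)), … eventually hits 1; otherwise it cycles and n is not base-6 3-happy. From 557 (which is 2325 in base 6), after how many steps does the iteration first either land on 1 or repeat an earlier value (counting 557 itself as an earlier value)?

7

557 = (2,3,2,5)_6 → 2³ + 3³ + 2³ + 5³ = 168
168 = (4,4,0)_6 → 4³ + 4³ + 0³ = 128
128 = (3,3,2)_6 → 3³ + 3³ + 2³ = 62
62 = (1,4,2)_6 → 1³ + 4³ + 2³ = 73
73 = (2,0,1)_6 → 2³ + 0³ + 1³ = 9
9 = (1,3)_6 → 1³ + 3³ = 28
28 = (4,4)_6 → 4³ + 4³ = 128  — 128 repeats.
That took 7 steps.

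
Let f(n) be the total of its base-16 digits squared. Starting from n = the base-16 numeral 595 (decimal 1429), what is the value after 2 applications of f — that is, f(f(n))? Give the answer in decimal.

1429 = (5,9,5)_16 → 131
131 = (8,3)_16 → 73

73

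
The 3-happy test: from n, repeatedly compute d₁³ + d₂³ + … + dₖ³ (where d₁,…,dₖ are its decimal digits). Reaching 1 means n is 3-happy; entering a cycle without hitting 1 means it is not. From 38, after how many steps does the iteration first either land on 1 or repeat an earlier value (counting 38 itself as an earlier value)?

9

38 → 3³ + 8³ = 27 + 512 = 539
539 → 5³ + 3³ + 9³ = 125 + 27 + 729 = 881
881 → 8³ + 8³ + 1³ = 512 + 512 + 1 = 1025
1025 → 1³ + 0³ + 2³ + 5³ = 1 + 0 + 8 + 125 = 134
134 → 1³ + 3³ + 4³ = 1 + 27 + 64 = 92
92 → 9³ + 2³ = 729 + 8 = 737
737 → 7³ + 3³ + 7³ = 343 + 27 + 343 = 713
713 → 7³ + 1³ + 3³ = 343 + 1 + 27 = 371
371 → 3³ + 7³ + 1³ = 27 + 343 + 1 = 371  — 371 repeats.
That took 9 steps.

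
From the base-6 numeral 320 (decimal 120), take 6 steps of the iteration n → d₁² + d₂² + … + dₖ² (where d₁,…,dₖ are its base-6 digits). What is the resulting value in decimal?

41

120 = (3,2,0)_6 → 3² + 2² + 0² = 13
13 = (2,1)_6 → 2² + 1² = 5
5 = (5)_6 → 5² = 25
25 = (4,1)_6 → 4² + 1² = 17
17 = (2,5)_6 → 2² + 5² = 29
29 = (4,5)_6 → 4² + 5² = 41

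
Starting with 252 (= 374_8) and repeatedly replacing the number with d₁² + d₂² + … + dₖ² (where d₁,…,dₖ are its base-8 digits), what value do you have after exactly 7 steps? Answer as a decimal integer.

252 = (3,7,4)_8 → 3² + 7² + 4² = 9 + 49 + 16 = 74
74 = (1,1,2)_8 → 1² + 1² + 2² = 1 + 1 + 4 = 6
6 = (6)_8 → 6² = 36
36 = (4,4)_8 → 4² + 4² = 16 + 16 = 32
32 = (4,0)_8 → 4² + 0² = 16 + 0 = 16
16 = (2,0)_8 → 2² + 0² = 4 + 0 = 4
4 = (4)_8 → 4² = 16

16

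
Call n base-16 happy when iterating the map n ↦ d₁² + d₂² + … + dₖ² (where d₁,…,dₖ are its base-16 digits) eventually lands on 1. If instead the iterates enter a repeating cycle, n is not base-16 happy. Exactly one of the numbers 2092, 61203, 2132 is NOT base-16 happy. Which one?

2092: 2092 → 212 → 185 → 202 → 244 → 241 → 226 → 200 → 208 → 169 → 181 → 146 → 85 → 50 → 13 → 169  — repeats 169 (not base-16 happy)
61203: 61203 → 431 → 326 → 53 → 34 → 8 → 64 → 16 → 1  — reaches 1 (base-16 happy)
2132: 2132 → 105 → 117 → 74 → 116 → 65 → 17 → 2 → 4 → 16 → 1  — reaches 1 (base-16 happy)

2092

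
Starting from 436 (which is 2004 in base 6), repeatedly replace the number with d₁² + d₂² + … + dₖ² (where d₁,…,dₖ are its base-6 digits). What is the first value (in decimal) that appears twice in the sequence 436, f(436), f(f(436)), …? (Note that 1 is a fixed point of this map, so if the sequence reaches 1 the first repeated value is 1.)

436 = (2,0,0,4)_6 → 2² + 0² + 0² + 4² = 20
20 = (3,2)_6 → 3² + 2² = 13
13 = (2,1)_6 → 2² + 1² = 5
5 = (5)_6 → 5² = 25
25 = (4,1)_6 → 4² + 1² = 17
17 = (2,5)_6 → 2² + 5² = 29
29 = (4,5)_6 → 4² + 5² = 41
41 = (1,0,5)_6 → 1² + 0² + 5² = 26
26 = (4,2)_6 → 4² + 2² = 20  — 20 already appeared earlier.

20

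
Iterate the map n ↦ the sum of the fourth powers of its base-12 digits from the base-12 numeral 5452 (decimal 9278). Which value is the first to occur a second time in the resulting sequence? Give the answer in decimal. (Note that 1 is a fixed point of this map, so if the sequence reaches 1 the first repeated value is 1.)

9278 = (5,4,5,2)_12 → 5⁴ + 4⁴ + 5⁴ + 2⁴ = 1522
1522 = (10,6,10)_12 → 10⁴ + 6⁴ + 10⁴ = 21296
21296 = (1,0,3,10,8)_12 → 1⁴ + 0⁴ + 3⁴ + 10⁴ + 8⁴ = 14178
14178 = (8,2,5,6)_12 → 8⁴ + 2⁴ + 5⁴ + 6⁴ = 6033
6033 = (3,5,10,9)_12 → 3⁴ + 5⁴ + 10⁴ + 9⁴ = 17267
17267 = (9,11,10,11)_12 → 9⁴ + 11⁴ + 10⁴ + 11⁴ = 45843
45843 = (2,2,6,4,3)_12 → 2⁴ + 2⁴ + 6⁴ + 4⁴ + 3⁴ = 1665
1665 = (11,6,9)_12 → 11⁴ + 6⁴ + 9⁴ = 22498
22498 = (1,1,0,2,10)_12 → 1⁴ + 1⁴ + 0⁴ + 2⁴ + 10⁴ = 10018
10018 = (5,9,6,10)_12 → 5⁴ + 9⁴ + 6⁴ + 10⁴ = 18482
18482 = (10,8,4,2)_12 → 10⁴ + 8⁴ + 4⁴ + 2⁴ = 14368
14368 = (8,3,9,4)_12 → 8⁴ + 3⁴ + 9⁴ + 4⁴ = 10994
10994 = (6,4,4,2)_12 → 6⁴ + 4⁴ + 4⁴ + 2⁴ = 1824
1824 = (1,0,8,0)_12 → 1⁴ + 0⁴ + 8⁴ + 0⁴ = 4097
4097 = (2,4,5,5)_12 → 2⁴ + 4⁴ + 5⁴ + 5⁴ = 1522  — 1522 already appeared earlier.

1522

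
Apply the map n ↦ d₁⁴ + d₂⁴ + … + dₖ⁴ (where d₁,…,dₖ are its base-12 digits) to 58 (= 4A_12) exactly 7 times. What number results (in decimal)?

58 = (4,10)_12 → 4⁴ + 10⁴ = 256 + 10000 = 10256
10256 = (5,11,2,8)_12 → 5⁴ + 11⁴ + 2⁴ + 8⁴ = 625 + 14641 + 16 + 4096 = 19378
19378 = (11,2,6,10)_12 → 11⁴ + 2⁴ + 6⁴ + 10⁴ = 14641 + 16 + 1296 + 10000 = 25953
25953 = (1,3,0,2,9)_12 → 1⁴ + 3⁴ + 0⁴ + 2⁴ + 9⁴ = 1 + 81 + 0 + 16 + 6561 = 6659
6659 = (3,10,2,11)_12 → 3⁴ + 10⁴ + 2⁴ + 11⁴ = 81 + 10000 + 16 + 14641 = 24738
24738 = (1,2,3,9,6)_12 → 1⁴ + 2⁴ + 3⁴ + 9⁴ + 6⁴ = 1 + 16 + 81 + 6561 + 1296 = 7955
7955 = (4,7,2,11)_12 → 4⁴ + 7⁴ + 2⁴ + 11⁴ = 256 + 2401 + 16 + 14641 = 17314

17314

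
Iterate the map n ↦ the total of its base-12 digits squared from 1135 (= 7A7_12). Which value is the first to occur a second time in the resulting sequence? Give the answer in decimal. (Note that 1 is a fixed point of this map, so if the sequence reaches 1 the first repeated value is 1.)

1135 = (7,10,7)_12 → 7² + 10² + 7² = 49 + 100 + 49 = 198
198 = (1,4,6)_12 → 1² + 4² + 6² = 1 + 16 + 36 = 53
53 = (4,5)_12 → 4² + 5² = 16 + 25 = 41
41 = (3,5)_12 → 3² + 5² = 9 + 25 = 34
34 = (2,10)_12 → 2² + 10² = 4 + 100 = 104
104 = (8,8)_12 → 8² + 8² = 64 + 64 = 128
128 = (10,8)_12 → 10² + 8² = 100 + 64 = 164
164 = (1,1,8)_12 → 1² + 1² + 8² = 1 + 1 + 64 = 66
66 = (5,6)_12 → 5² + 6² = 25 + 36 = 61
61 = (5,1)_12 → 5² + 1² = 25 + 1 = 26
26 = (2,2)_12 → 2² + 2² = 4 + 4 = 8
8 = (8)_12 → 8² = 64
64 = (5,4)_12 → 5² + 4² = 25 + 16 = 41  — 41 already appeared earlier.

41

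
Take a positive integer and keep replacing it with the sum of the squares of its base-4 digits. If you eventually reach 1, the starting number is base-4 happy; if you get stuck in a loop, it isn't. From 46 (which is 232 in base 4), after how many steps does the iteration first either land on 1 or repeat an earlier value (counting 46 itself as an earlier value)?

46 = (2,3,2)_4 → 2² + 3² + 2² = 17
17 = (1,0,1)_4 → 1² + 0² + 1² = 2
2 = (2)_4 → 2² = 4
4 = (1,0)_4 → 1² + 0² = 1  — reached 1.
That took 4 steps.

4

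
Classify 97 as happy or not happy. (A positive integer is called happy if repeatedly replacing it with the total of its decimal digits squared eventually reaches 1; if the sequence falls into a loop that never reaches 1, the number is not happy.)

happy

97 → 9² + 7² = 81 + 49 = 130
130 → 1² + 3² + 0² = 1 + 9 + 0 = 10
10 → 1² + 0² = 1 + 0 = 1  — reached 1.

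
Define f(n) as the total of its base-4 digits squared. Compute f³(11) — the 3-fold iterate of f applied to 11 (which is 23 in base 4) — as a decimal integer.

8

11 = (2,3)_4 → 2² + 3² = 13
13 = (3,1)_4 → 3² + 1² = 10
10 = (2,2)_4 → 2² + 2² = 8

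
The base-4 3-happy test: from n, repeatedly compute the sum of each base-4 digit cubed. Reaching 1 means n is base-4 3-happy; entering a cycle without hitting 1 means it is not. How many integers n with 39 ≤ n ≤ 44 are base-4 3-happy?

39: 39 → 36 → 9 → 9  — not base-4 3-happy
40: 40 → 16 → 1  — base-4 3-happy
41: 41 → 17 → 2 → 8 → 8  — not base-4 3-happy
42: 42 → 24 → 9 → 9  — not base-4 3-happy
43: 43 → 43  — not base-4 3-happy
44: 44 → 35 → 35  — not base-4 3-happy
base-4 3-happy: 40

1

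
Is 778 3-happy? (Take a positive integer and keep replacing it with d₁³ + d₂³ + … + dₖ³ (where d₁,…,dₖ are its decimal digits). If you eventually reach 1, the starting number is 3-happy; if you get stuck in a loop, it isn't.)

778 → 7³ + 7³ + 8³ = 1198
1198 → 1³ + 1³ + 9³ + 8³ = 1243
1243 → 1³ + 2³ + 4³ + 3³ = 100
100 → 1³ + 0³ + 0³ = 1  — reached 1.

3-happy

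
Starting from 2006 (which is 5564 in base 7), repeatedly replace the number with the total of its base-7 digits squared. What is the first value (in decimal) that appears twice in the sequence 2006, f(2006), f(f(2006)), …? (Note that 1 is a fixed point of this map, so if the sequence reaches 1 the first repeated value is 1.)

2006 = (5,5,6,4)_7 → 5² + 5² + 6² + 4² = 25 + 25 + 36 + 16 = 102
102 = (2,0,4)_7 → 2² + 0² + 4² = 4 + 0 + 16 = 20
20 = (2,6)_7 → 2² + 6² = 4 + 36 = 40
40 = (5,5)_7 → 5² + 5² = 25 + 25 = 50
50 = (1,0,1)_7 → 1² + 0² + 1² = 1 + 0 + 1 = 2
2 = (2)_7 → 2² = 4
4 = (4)_7 → 4² = 16
16 = (2,2)_7 → 2² + 2² = 4 + 4 = 8
8 = (1,1)_7 → 1² + 1² = 1 + 1 = 2  — 2 already appeared earlier.

2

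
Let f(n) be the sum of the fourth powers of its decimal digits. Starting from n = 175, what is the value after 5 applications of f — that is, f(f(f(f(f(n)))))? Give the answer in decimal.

6725

175 → 1⁴ + 7⁴ + 5⁴ = 3027
3027 → 3⁴ + 0⁴ + 2⁴ + 7⁴ = 2498
2498 → 2⁴ + 4⁴ + 9⁴ + 8⁴ = 10929
10929 → 1⁴ + 0⁴ + 9⁴ + 2⁴ + 9⁴ = 13139
13139 → 1⁴ + 3⁴ + 1⁴ + 3⁴ + 9⁴ = 6725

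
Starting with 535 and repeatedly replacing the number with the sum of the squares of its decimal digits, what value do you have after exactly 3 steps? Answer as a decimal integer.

535 → 59
59 → 106
106 → 37

37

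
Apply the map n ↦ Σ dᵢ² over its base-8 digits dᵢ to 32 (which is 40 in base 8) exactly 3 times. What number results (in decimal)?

16

32 = (4,0)_8 → 4² + 0² = 16
16 = (2,0)_8 → 2² + 0² = 4
4 = (4)_8 → 4² = 16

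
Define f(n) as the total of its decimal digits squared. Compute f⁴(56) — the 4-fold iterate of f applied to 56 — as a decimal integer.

56 → 61
61 → 37
37 → 58
58 → 89

89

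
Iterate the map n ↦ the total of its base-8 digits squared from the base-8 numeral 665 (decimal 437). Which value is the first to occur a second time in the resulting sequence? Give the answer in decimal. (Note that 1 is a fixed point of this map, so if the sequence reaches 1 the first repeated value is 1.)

437 = (6,6,5)_8 → 6² + 6² + 5² = 97
97 = (1,4,1)_8 → 1² + 4² + 1² = 18
18 = (2,2)_8 → 2² + 2² = 8
8 = (1,0)_8 → 1² + 0² = 1  — reached the fixed point 1.
1 → 1, so 1 is the first repeated value.

1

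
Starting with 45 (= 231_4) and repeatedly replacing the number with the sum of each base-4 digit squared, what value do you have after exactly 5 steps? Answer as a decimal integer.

45 = (2,3,1)_4 → 14
14 = (3,2)_4 → 13
13 = (3,1)_4 → 10
10 = (2,2)_4 → 8
8 = (2,0)_4 → 4

4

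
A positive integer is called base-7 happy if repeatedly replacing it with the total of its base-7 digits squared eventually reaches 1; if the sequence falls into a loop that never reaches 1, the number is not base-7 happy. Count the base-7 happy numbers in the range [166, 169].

166: 166 → 38 → 34 → 52 → 10 → 10  — not base-7 happy
167: 167 → 49 → 1  — base-7 happy
168: 168 → 18 → 20 → 40 → 50 → 2 → 4 → 16 → 8 → 2  — not base-7 happy
169: 169 → 19 → 29 → 17 → 13 → 37 → 29  — not base-7 happy
base-7 happy: 167

1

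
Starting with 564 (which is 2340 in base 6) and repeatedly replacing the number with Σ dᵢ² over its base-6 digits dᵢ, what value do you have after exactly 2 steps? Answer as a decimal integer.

564 = (2,3,4,0)_6 → 2² + 3² + 4² + 0² = 4 + 9 + 16 + 0 = 29
29 = (4,5)_6 → 4² + 5² = 16 + 25 = 41

41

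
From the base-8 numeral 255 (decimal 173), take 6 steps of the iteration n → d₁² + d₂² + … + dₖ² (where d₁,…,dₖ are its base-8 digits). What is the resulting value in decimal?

173 = (2,5,5)_8 → 54
54 = (6,6)_8 → 72
72 = (1,1,0)_8 → 2
2 = (2)_8 → 4
4 = (4)_8 → 16
16 = (2,0)_8 → 4

4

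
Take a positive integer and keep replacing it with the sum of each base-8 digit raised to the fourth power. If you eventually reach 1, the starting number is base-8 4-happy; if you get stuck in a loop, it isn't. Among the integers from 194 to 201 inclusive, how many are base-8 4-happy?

194: 194 → 97 → 258 → 272 → 272  (repeats 272)
195: 195 → 162 → 288 → 512 → 1  (reaches 1)
196: 196 → 337 → 642 → 33 → 257 → 257  (repeats 257)
197: 197 → 706 → 98 → 273 → 273  (repeats 273)
198: 198 → 1377 → 898 → 1313 → 529 → 18 → 32 → 256 → 256  (repeats 256)
199: 199 → 2482 → 2864 → 2177 → 273 → 273  (repeats 273)
200: 200 → 82 → 33 → 257 → 257  (repeats 257)
201: 201 → 83 → 98 → 273 → 273  (repeats 273)
base-8 4-happy: 195

1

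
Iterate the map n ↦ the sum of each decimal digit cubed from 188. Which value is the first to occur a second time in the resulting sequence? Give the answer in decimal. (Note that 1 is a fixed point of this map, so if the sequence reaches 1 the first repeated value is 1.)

371

188 → 1³ + 8³ + 8³ = 1 + 512 + 512 = 1025
1025 → 1³ + 0³ + 2³ + 5³ = 1 + 0 + 8 + 125 = 134
134 → 1³ + 3³ + 4³ = 1 + 27 + 64 = 92
92 → 9³ + 2³ = 729 + 8 = 737
737 → 7³ + 3³ + 7³ = 343 + 27 + 343 = 713
713 → 7³ + 1³ + 3³ = 343 + 1 + 27 = 371
371 → 3³ + 7³ + 1³ = 27 + 343 + 1 = 371  — 371 already appeared earlier.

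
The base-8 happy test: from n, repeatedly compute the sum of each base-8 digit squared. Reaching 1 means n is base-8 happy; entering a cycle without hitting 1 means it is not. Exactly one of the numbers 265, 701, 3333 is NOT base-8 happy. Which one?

265: 265 → 18 → 8 → 1  — reaches 1 (base-8 happy)
701: 701 → 79 → 51 → 45 → 50 → 40 → 25 → 10 → 5 → 25  — repeats 25 (not base-8 happy)
3333: 3333 → 77 → 27 → 18 → 8 → 1  — reaches 1 (base-8 happy)

701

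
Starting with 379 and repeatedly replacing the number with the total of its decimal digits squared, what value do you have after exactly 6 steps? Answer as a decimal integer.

379 → 139
139 → 91
91 → 82
82 → 68
68 → 100
100 → 1

1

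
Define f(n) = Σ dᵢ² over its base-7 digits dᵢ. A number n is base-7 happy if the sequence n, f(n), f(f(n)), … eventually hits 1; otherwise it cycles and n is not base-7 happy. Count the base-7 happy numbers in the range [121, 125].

121: 121 → 17 → 13 → 37 → 29 → 17  — not base-7 happy
122: 122 → 22 → 10 → 10  — not base-7 happy
123: 123 → 29 → 17 → 13 → 37 → 29  — not base-7 happy
124: 124 → 38 → 34 → 52 → 10 → 10  — not base-7 happy
125: 125 → 49 → 1  — base-7 happy
base-7 happy: 125

1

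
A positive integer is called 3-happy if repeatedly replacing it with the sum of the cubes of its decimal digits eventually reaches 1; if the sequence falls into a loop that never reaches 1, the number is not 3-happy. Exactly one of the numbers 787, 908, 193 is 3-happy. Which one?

787: 787 → 1198 → 1243 → 100 → 1  — reaches 1 (3-happy)
908: 908 → 1241 → 74 → 407 → 407  — repeats 407 (not 3-happy)
193: 193 → 757 → 811 → 514 → 190 → 730 → 370 → 370  — repeats 370 (not 3-happy)

787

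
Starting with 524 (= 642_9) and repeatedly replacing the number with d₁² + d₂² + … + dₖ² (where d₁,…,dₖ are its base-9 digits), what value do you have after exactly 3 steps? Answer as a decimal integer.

524 = (6,4,2)_9 → 6² + 4² + 2² = 56
56 = (6,2)_9 → 6² + 2² = 40
40 = (4,4)_9 → 4² + 4² = 32

32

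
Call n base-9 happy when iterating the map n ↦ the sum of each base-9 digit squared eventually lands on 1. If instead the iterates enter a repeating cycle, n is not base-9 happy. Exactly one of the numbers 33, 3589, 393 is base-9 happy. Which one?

33: 33 → 45 → 25 → 53 → 89 → 65 → 53  — repeats 53 (not base-9 happy)
3589: 3589 → 133 → 75 → 73 → 65 → 53 → 89 → 65  — repeats 65 (not base-9 happy)
393: 393 → 101 → 9 → 1  — reaches 1 (base-9 happy)

393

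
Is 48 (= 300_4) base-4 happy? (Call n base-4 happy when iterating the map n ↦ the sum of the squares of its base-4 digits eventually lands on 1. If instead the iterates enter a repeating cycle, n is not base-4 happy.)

48 = (3,0,0)_4 → 3² + 0² + 0² = 9
9 = (2,1)_4 → 2² + 1² = 5
5 = (1,1)_4 → 1² + 1² = 2
2 = (2)_4 → 2² = 4
4 = (1,0)_4 → 1² + 0² = 1  — reached 1.

base-4 happy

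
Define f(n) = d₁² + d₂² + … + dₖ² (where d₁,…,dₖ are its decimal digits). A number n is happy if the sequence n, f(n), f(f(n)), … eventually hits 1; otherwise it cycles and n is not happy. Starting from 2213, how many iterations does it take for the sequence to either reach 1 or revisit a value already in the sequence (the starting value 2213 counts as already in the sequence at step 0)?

2213 → 2² + 2² + 1² + 3² = 18
18 → 1² + 8² = 65
65 → 6² + 5² = 61
61 → 6² + 1² = 37
37 → 3² + 7² = 58
58 → 5² + 8² = 89
89 → 8² + 9² = 145
145 → 1² + 4² + 5² = 42
42 → 4² + 2² = 20
20 → 2² + 0² = 4
4 → 4² = 16
16 → 1² + 6² = 37  — 37 repeats.
That took 12 steps.

12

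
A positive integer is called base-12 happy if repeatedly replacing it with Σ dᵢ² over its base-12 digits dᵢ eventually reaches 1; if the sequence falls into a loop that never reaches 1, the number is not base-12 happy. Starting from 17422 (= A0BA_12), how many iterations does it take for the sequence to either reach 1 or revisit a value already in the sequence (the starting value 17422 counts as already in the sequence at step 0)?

7

17422 = (10,0,11,10)_12 → 10² + 0² + 11² + 10² = 321
321 = (2,2,9)_12 → 2² + 2² + 9² = 89
89 = (7,5)_12 → 7² + 5² = 74
74 = (6,2)_12 → 6² + 2² = 40
40 = (3,4)_12 → 3² + 4² = 25
25 = (2,1)_12 → 2² + 1² = 5
5 = (5)_12 → 5² = 25  — 25 repeats.
That took 7 steps.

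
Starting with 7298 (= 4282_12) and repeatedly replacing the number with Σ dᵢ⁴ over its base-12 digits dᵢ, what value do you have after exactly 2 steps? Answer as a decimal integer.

2193

7298 = (4,2,8,2)_12 → 4⁴ + 2⁴ + 8⁴ + 2⁴ = 4384
4384 = (2,6,5,4)_12 → 2⁴ + 6⁴ + 5⁴ + 4⁴ = 2193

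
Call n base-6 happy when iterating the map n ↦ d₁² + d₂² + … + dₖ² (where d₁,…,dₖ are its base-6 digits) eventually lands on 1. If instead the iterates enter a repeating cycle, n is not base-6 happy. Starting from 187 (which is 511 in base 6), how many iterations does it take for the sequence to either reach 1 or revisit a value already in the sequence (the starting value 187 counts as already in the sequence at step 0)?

187 = (5,1,1)_6 → 5² + 1² + 1² = 27
27 = (4,3)_6 → 4² + 3² = 25
25 = (4,1)_6 → 4² + 1² = 17
17 = (2,5)_6 → 2² + 5² = 29
29 = (4,5)_6 → 4² + 5² = 41
41 = (1,0,5)_6 → 1² + 0² + 5² = 26
26 = (4,2)_6 → 4² + 2² = 20
20 = (3,2)_6 → 3² + 2² = 13
13 = (2,1)_6 → 2² + 1² = 5
5 = (5)_6 → 5² = 25  — 25 repeats.
That took 10 steps.

10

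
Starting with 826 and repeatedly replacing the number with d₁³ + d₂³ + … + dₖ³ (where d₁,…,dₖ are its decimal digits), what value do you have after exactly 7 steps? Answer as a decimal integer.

730

826 → 8³ + 2³ + 6³ = 736
736 → 7³ + 3³ + 6³ = 586
586 → 5³ + 8³ + 6³ = 853
853 → 8³ + 5³ + 3³ = 664
664 → 6³ + 6³ + 4³ = 496
496 → 4³ + 9³ + 6³ = 1009
1009 → 1³ + 0³ + 0³ + 9³ = 730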